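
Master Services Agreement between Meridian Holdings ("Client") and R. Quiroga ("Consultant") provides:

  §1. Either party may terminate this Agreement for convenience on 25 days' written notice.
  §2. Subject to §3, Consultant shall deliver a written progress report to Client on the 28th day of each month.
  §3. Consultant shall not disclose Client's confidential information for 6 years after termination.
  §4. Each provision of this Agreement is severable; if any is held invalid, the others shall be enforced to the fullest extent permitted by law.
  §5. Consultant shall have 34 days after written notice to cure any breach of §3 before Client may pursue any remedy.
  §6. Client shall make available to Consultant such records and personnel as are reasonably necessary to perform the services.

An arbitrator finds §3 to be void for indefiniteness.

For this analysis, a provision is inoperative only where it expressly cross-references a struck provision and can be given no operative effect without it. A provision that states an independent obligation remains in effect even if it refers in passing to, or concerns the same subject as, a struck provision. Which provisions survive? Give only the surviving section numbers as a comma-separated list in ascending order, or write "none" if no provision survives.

§3 is struck. §5 has no operative effect of its own apart from §3 and is therefore inoperative. Although §2 refers to §3, its operative terms do not depend on §3, so it remains in effect. §4 is a severability clause and preserves every provision that can still be given independent effect. The provisions still in force are §1, §2, §4, and §6.

1, 2, 4, 6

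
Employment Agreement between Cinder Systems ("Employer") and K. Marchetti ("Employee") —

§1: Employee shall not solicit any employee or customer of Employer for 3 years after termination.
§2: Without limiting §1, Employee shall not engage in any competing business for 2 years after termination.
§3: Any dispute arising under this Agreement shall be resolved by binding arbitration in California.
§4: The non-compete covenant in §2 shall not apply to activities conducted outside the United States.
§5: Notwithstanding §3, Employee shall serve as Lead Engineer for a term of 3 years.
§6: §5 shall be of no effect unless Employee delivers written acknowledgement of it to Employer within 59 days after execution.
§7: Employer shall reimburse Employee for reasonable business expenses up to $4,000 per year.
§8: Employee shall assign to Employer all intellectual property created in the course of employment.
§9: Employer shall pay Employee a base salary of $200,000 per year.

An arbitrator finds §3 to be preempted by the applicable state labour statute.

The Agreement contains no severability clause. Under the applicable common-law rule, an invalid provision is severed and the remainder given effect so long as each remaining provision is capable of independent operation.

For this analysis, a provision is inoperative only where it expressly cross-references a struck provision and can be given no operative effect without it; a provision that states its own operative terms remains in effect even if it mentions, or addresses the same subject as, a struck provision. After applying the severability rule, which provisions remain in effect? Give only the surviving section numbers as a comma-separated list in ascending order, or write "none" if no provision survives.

§3 is struck. Although §5 refers to §3, its operative terms do not depend on §3, so it remains in effect. Nothing else in the Agreement is defined by reference to §3. Under the stated default rule, only provisions that cannot operate independently fall away; the rest are enforced. That leaves §1, §2, §4, §5, §6, §7, §8, and §9 in effect.

1, 2, 4, 5, 6, 7, 8, 9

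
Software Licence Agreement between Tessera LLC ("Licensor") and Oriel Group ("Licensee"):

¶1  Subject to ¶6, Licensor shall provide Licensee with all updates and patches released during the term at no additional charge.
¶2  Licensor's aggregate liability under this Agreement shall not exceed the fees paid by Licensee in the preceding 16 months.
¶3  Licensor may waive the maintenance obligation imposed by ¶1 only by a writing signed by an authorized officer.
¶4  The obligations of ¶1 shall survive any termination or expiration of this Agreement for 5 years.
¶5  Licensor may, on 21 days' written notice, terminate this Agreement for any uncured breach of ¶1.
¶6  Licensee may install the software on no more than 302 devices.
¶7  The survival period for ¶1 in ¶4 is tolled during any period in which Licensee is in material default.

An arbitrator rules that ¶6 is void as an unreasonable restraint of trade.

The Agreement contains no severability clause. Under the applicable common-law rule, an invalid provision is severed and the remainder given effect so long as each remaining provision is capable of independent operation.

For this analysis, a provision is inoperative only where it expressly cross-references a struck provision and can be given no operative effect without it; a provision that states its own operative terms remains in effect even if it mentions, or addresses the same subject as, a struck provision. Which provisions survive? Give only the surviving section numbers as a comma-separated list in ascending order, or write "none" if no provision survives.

1, 2, 3, 4, 5, 7

¶6 is struck. ¶1 mentions ¶6 but its own obligation stands independently of ¶6, so ¶1 is not affected. No other provision's operative terms depend on ¶6. With no severability clause, the stated default rule severs what cannot stand and enforces each remaining provision that can operate on its own. The provisions still in force are ¶1, ¶2, ¶3, ¶4, ¶5, and ¶7.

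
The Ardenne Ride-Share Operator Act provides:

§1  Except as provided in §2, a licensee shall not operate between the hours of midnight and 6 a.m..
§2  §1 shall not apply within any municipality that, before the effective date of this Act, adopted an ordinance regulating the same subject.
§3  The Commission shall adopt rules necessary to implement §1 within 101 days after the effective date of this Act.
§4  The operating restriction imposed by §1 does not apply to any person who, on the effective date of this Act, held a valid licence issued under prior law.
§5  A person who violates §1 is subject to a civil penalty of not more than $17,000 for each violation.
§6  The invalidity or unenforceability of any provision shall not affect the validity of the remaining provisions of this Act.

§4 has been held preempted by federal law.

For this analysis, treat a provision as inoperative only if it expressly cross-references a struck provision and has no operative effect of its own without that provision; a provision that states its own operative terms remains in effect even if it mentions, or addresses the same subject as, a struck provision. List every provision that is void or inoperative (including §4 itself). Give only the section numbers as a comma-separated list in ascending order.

§4 is struck. No other provision's operative terms depend on §4. Under the severability clause in §6, the remaining provisions continue in force. That leaves §1, §2, §3, §5, and §6 in effect.

4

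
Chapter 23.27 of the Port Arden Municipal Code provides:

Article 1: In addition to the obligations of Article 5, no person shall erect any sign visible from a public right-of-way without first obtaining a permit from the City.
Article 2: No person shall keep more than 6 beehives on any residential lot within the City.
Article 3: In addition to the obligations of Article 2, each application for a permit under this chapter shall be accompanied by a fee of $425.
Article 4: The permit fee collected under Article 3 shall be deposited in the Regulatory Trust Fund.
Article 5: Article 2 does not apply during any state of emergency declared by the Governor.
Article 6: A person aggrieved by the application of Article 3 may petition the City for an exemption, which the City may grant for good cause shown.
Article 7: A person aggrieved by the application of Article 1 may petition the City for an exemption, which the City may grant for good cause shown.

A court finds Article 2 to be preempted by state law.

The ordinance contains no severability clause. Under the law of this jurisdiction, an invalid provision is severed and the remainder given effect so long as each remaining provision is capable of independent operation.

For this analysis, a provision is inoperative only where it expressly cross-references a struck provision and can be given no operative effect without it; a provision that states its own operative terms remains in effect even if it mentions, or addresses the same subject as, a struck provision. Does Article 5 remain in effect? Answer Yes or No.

No

Article 2 is struck. Article 5 has no operative effect of its own apart from Article 2 and is therefore inoperative. Article 1 mentions Article 5 but its own obligation stands independently of Article 5, so Article 1 is not affected. Article 3 mentions Article 2 but its own obligation stands independently of Article 2, so Article 3 is not affected. With no severability clause, the stated default rule severs what cannot stand and enforces each remaining provision that can operate on its own. That leaves Article 1, Article 3, Article 4, Article 6, and Article 7 in effect. Article 5 is among the inoperative provisions, so the answer is no.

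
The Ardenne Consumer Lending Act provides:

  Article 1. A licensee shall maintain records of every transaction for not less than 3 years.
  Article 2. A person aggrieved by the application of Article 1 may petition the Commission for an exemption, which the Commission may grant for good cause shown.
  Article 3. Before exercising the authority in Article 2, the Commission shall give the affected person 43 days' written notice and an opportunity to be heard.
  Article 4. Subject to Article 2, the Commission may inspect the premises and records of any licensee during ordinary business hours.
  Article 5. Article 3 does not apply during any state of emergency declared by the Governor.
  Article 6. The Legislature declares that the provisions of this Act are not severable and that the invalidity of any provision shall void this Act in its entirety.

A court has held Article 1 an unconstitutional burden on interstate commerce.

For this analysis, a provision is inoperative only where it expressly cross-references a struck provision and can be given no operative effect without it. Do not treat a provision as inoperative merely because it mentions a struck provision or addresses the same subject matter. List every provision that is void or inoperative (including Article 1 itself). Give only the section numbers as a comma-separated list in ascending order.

1, 2, 3, 4, 5, 6

Article 1 is struck. The only function of Article 2 is the exemption procedure for Article 1, so it cannot stand once Article 1 is removed. The only function of Article 3 is the notice-and-hearing requirement for Article 2, so it cannot stand once Article 2 is removed. Article 5 has no operative effect of its own apart from Article 3 and is therefore inoperative. Article 6 provides that the Act is not severable, so the invalidity of any one provision voids the entire Act. No provision of the Act survives.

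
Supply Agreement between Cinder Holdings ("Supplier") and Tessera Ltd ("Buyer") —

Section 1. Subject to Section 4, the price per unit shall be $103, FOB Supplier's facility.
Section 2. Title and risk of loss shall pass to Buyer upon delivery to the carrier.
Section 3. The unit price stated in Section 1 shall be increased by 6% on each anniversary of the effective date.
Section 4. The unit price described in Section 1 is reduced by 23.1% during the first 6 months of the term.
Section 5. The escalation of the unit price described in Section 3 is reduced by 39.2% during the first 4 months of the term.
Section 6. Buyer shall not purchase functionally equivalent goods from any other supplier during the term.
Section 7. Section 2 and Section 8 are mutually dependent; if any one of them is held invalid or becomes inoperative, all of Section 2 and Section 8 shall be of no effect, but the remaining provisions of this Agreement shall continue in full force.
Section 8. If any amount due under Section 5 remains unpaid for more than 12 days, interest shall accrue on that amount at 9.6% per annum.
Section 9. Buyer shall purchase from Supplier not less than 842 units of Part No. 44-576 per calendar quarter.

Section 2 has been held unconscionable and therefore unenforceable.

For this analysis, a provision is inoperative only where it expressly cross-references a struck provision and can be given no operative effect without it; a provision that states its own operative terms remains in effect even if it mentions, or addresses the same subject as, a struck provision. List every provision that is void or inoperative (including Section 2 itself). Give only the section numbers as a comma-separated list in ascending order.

2, 8

Section 2 is struck. No other provision's operative terms depend on Section 2. Section 7 declares Section 2 and Section 8 mutually dependent; since one of them has fallen, all of them are of no effect. That brings down Section 8 as well. The remainder continues in force under Section 7. That leaves Section 1, Section 3, Section 4, Section 5, Section 6, Section 7, and Section 9 in effect.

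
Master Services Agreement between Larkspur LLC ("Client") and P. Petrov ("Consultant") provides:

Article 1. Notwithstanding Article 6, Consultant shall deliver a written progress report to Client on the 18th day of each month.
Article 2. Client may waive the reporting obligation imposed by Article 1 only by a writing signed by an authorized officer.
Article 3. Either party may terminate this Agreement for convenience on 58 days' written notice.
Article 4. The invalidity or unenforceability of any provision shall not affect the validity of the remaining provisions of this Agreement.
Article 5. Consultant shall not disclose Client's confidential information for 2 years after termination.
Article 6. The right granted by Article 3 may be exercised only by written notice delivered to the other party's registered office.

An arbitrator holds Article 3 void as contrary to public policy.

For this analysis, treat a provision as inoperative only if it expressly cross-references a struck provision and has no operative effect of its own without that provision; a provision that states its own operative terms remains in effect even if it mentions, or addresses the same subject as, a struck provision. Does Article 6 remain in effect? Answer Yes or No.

No

Article 3 is struck. Article 6 has no operative effect of its own apart from Article 3 and is therefore inoperative. Article 1 mentions Article 6 but its own obligation stands independently of Article 6, so Article 1 is not affected. Under the severability clause in Article 4, the remaining provisions continue in force. That leaves Article 1, Article 2, Article 4, and Article 5 in effect. Article 6 is among the inoperative provisions, so the answer is no.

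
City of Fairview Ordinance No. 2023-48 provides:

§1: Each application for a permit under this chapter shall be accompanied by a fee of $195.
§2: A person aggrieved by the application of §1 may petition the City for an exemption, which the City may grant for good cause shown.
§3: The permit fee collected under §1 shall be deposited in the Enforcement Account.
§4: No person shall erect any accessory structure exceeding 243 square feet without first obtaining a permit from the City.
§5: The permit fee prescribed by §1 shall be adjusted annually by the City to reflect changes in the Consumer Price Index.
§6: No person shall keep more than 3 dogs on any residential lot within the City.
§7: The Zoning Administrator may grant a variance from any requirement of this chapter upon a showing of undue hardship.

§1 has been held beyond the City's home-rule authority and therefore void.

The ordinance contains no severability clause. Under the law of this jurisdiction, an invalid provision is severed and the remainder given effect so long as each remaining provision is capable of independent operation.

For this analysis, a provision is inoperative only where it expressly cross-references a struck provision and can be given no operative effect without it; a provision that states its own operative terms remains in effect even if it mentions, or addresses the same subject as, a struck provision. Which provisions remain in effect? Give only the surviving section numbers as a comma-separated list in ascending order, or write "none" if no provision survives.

§1 is struck. §2 has no operative effect of its own apart from §1 and is therefore inoperative. §3 operates only by reference to §1, so it falls with §1. §5 operates only by reference to §1, so it falls with §1. Under the stated default rule, only provisions that cannot operate independently fall away; the rest are enforced. That leaves §4, §6, and §7 in effect.

4, 6, 7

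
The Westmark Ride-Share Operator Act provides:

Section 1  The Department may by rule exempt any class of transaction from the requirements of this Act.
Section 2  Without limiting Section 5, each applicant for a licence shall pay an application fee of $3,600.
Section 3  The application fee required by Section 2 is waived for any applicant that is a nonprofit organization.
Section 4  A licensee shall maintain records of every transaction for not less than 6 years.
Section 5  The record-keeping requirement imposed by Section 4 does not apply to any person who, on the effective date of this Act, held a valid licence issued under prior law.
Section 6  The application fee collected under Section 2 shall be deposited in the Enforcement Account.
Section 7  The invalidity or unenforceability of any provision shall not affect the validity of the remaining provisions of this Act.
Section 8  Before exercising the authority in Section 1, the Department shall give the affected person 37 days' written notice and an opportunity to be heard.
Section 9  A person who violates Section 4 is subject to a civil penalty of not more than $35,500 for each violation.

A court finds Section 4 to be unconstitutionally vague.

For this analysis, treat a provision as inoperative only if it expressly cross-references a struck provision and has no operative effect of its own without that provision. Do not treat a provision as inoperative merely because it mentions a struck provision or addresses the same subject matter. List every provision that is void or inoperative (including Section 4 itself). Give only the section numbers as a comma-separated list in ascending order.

Section 4 is struck. The only function of Section 5 is the grandfather exemption from Section 4, so it cannot stand once Section 4 is removed. The only function of Section 9 is the civil penalty for violating Section 4, so it cannot stand once Section 4 is removed. Although Section 2 refers to Section 5, its operative terms do not depend on Section 5, so it remains in effect. Under the severability clause in Section 7, the remaining provisions continue in force. That leaves Section 1, Section 2, Section 3, Section 6, Section 7, and Section 8 in effect.

4, 5, 9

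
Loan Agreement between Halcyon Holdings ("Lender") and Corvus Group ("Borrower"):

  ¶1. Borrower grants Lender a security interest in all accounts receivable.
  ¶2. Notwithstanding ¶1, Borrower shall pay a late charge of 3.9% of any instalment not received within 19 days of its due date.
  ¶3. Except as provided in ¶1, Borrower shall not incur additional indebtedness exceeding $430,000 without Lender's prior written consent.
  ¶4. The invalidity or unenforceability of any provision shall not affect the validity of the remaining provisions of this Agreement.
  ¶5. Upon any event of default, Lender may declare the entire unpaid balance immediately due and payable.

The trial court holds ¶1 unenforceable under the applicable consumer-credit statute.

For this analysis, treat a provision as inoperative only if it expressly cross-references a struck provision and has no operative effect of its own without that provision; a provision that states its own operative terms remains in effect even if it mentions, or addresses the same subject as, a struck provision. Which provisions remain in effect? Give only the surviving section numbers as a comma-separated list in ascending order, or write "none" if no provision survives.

¶1 is struck. Although ¶2 refers to ¶1, its operative terms do not depend on ¶1, so it remains in effect. ¶3 mentions ¶1 but its own obligation stands independently of ¶1, so ¶3 is not affected. No other provision's operative terms depend on ¶1. ¶4 is a severability clause and preserves every provision that can still be given independent effect. ¶2, ¶3, ¶4, and ¶5 remain in effect.

2, 3, 4, 5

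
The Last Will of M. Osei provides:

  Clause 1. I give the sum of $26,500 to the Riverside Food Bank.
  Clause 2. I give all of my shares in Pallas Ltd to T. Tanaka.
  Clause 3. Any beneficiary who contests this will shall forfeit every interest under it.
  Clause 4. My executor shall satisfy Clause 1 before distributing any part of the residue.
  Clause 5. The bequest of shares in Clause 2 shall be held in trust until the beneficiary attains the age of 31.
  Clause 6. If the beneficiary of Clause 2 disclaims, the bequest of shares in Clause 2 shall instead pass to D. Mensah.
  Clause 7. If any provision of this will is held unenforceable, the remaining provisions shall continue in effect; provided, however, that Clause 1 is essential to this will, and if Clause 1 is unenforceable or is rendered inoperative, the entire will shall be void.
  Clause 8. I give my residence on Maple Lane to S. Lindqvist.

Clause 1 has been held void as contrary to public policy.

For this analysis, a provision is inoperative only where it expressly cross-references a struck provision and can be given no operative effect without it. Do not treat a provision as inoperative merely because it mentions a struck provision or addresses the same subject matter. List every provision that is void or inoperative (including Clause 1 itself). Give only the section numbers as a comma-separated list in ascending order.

1, 2, 3, 4, 5, 6, 7, 8

Clause 1 is struck. Clause 4 merely fixes the priority direction for Clause 1; with Clause 1 gone it has nothing to operate on and falls away. Clause 7 makes Clause 1 an essential term, and Clause 1 is the provision held invalid; under Clause 7, the entire will is therefore void. No provision of the will survives.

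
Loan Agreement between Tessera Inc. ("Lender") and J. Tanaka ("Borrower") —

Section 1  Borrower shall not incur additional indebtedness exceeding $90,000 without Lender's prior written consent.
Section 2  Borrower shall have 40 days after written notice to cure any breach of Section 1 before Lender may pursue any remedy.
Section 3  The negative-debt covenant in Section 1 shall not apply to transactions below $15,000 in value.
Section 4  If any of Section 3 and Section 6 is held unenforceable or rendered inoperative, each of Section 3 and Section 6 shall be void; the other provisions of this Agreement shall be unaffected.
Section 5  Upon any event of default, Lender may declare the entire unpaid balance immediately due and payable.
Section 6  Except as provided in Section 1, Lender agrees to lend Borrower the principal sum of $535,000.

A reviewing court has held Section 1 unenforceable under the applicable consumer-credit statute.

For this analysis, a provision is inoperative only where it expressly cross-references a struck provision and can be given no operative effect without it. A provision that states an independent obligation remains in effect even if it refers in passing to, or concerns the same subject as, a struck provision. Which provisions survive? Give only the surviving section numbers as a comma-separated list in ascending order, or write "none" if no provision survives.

4, 5

Section 1 is struck. Section 2 operates only by reference to Section 1, so it falls with Section 1. Section 3 does nothing except set the carve-out from the negative-debt covenant by reference to Section 1; with Section 1 gone it has no independent effect and is inoperative. Section 4 declares Section 3 and Section 6 mutually dependent; since one of them has fallen, all of them are of no effect. That brings down Section 6 as well. The remainder continues in force under Section 4. Section 4 and Section 5 remain in effect.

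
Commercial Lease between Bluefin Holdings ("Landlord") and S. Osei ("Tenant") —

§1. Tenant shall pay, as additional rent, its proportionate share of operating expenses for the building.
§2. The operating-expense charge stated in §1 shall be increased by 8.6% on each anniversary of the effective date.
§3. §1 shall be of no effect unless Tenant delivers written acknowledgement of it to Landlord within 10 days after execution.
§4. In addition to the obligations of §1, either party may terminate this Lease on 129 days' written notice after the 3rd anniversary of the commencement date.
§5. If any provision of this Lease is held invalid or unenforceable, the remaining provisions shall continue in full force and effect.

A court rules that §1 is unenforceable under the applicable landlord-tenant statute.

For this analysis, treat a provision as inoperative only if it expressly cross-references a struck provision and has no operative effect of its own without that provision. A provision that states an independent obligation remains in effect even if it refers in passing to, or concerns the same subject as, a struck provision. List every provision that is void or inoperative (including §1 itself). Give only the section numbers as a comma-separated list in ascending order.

§1 is struck. §2 does nothing except set the escalation of the operating-expense charge by reference to §1; with §1 gone it has no independent effect and is inoperative. The only function of §3 is the acknowledgement condition for §1, so it cannot stand once §1 is removed. Although §4 refers to §1, its operative terms do not depend on §1, so it remains in effect. Under the severability clause in §5, the remaining provisions continue in force. §4 and §5 remain in effect.

1, 2, 3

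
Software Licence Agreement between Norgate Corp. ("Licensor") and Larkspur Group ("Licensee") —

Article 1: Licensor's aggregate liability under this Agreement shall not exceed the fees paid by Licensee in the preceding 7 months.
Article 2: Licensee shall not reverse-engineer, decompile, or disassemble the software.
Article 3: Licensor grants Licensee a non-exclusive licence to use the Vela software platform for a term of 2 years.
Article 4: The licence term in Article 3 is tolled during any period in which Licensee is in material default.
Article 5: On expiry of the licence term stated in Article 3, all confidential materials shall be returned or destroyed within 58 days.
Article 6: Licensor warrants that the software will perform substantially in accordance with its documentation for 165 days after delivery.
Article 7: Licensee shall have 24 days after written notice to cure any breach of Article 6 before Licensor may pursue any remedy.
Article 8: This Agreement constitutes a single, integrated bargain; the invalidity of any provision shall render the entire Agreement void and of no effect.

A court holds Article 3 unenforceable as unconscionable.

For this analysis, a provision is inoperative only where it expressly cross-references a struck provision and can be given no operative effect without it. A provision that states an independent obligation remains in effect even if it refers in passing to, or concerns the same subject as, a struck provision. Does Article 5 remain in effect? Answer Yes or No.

No

Article 3 is struck. The whole of Article 4 is the tolling of the licence term, defined by reference to Article 3, so Article 4 cannot stand once Article 3 is removed. Article 5 has no operative effect of its own apart from Article 3 and is therefore inoperative. Article 8 provides that the Agreement is not severable, so the invalidity of any one provision voids the entire Agreement. No provision of the Agreement survives. Article 5 is among the inoperative provisions, so the answer is no.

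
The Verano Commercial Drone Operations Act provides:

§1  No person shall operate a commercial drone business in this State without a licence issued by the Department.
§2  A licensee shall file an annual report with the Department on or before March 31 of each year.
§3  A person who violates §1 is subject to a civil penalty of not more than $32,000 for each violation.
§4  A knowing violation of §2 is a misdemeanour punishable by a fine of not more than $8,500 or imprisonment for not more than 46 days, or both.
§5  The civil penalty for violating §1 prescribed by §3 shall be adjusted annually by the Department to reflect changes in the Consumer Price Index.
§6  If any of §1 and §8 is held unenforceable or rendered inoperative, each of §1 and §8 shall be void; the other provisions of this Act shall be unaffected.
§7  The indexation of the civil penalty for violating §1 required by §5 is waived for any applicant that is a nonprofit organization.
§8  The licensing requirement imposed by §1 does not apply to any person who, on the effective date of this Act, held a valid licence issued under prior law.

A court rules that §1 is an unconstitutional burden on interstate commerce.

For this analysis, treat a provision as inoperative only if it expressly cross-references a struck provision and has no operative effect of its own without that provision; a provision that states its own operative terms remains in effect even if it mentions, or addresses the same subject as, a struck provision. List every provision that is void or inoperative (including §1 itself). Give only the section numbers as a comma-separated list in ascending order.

1, 3, 5, 7, 8

§1 is struck. §3 operates only by reference to §1, so it falls with §1. §8 merely fixes the grandfather exemption from §1; with §1 gone it has nothing to operate on and falls away. §5 has no operative effect of its own apart from §3 and is therefore inoperative. The whole of §7 is the nonprofit waiver of the indexation of the civil penalty for violating §1, defined by reference to §5, so §7 cannot stand once §5 is removed. §6 declares §1 and §8 mutually dependent; since one of them has fallen, all of them are of no effect. The remainder continues in force under §6. The provisions still in force are §2, §4, and §6.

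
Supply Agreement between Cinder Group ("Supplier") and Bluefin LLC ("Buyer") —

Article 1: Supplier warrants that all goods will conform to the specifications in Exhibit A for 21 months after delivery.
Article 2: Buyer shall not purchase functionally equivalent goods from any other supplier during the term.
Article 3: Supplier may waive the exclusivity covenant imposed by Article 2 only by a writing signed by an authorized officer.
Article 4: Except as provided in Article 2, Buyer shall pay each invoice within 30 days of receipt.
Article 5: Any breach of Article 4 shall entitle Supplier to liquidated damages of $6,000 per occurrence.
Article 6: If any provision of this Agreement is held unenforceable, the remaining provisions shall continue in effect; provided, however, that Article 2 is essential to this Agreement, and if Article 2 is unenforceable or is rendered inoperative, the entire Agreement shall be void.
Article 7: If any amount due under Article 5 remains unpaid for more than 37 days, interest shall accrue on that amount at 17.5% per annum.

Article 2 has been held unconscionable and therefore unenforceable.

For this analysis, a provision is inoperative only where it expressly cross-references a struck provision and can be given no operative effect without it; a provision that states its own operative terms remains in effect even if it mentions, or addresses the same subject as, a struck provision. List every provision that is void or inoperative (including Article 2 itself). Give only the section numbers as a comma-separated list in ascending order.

1, 2, 3, 4, 5, 6, 7

Article 2 is struck. Article 3 has no operative effect of its own apart from Article 2 and is therefore inoperative. Article 6 makes Article 2 an essential term, and Article 2 is the provision held invalid; under Article 6, the entire Agreement is therefore void. No provision of the Agreement survives.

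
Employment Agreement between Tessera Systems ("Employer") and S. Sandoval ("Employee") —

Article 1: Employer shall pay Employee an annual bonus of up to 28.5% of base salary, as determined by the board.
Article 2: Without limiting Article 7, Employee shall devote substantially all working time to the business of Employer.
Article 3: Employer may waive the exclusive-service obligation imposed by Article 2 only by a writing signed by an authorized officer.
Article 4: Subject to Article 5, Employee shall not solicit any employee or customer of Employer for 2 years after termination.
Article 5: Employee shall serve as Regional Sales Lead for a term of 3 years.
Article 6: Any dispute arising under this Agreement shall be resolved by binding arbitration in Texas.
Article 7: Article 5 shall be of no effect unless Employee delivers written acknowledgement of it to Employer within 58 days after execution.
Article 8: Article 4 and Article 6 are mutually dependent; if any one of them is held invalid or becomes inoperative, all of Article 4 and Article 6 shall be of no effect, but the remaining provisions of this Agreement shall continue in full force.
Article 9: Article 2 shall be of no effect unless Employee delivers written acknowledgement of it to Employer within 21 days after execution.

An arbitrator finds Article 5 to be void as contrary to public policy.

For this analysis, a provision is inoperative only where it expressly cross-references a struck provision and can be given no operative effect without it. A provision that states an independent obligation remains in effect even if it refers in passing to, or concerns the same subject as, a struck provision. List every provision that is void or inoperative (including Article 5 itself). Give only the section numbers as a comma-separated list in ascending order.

5, 7

Article 5 is struck. Article 7 merely fixes the acknowledgement condition for Article 5; with Article 5 gone it has nothing to operate on and falls away. Although Article 4 refers to Article 5, its operative terms do not depend on Article 5, so it remains in effect. Article 2 mentions Article 7 but its own obligation stands independently of Article 7, so Article 2 is not affected. Article 8 ties Article 4 and Article 6 together, but none of those is affected here; the remaining provisions continue in force under Article 8. Article 1, Article 2, Article 3, Article 4, Article 6, Article 8, and Article 9 remain in effect.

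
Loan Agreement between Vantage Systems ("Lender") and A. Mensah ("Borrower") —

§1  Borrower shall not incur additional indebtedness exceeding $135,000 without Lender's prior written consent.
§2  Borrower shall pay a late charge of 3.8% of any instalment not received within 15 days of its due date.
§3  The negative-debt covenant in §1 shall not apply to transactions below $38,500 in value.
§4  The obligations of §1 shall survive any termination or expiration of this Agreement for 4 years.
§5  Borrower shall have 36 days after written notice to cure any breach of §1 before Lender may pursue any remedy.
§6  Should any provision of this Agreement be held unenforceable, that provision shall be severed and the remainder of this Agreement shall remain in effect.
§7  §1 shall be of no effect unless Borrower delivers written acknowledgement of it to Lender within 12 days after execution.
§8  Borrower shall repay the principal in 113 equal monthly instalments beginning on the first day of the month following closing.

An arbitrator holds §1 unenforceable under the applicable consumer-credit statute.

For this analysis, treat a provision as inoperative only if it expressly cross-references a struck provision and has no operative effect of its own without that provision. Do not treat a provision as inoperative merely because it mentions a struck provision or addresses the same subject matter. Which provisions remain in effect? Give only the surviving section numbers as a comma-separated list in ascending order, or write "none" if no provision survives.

2, 6, 8

§1 is struck. §3 operates only by reference to §1, so it falls with §1. §4 operates only by reference to §1, so it falls with §1. The only function of §5 is the cure period for breach of §1, so it cannot stand once §1 is removed. §7 merely fixes the acknowledgement condition for §1; with §1 gone it has nothing to operate on and falls away. Under the severability clause in §6, the remaining provisions continue in force. That leaves §2, §6, and §8 in effect.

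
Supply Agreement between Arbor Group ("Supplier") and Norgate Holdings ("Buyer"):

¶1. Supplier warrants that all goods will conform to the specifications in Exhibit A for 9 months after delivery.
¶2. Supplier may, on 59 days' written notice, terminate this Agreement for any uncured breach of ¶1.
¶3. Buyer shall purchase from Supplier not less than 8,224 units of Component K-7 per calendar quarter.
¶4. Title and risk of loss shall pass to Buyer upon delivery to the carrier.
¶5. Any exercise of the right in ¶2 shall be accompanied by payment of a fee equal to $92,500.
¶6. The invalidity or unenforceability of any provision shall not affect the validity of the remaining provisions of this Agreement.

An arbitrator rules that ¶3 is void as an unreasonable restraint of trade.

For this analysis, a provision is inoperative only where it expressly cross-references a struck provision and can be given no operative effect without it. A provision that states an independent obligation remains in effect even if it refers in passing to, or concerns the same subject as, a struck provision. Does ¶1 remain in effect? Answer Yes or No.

¶3 is struck. Nothing else in the Agreement is defined by reference to ¶3. Under the severability clause in ¶6, the remaining provisions continue in force. ¶1, ¶2, ¶4, ¶5, and ¶6 remain in effect. ¶1 is among the surviving provisions, so the answer is yes.

Yes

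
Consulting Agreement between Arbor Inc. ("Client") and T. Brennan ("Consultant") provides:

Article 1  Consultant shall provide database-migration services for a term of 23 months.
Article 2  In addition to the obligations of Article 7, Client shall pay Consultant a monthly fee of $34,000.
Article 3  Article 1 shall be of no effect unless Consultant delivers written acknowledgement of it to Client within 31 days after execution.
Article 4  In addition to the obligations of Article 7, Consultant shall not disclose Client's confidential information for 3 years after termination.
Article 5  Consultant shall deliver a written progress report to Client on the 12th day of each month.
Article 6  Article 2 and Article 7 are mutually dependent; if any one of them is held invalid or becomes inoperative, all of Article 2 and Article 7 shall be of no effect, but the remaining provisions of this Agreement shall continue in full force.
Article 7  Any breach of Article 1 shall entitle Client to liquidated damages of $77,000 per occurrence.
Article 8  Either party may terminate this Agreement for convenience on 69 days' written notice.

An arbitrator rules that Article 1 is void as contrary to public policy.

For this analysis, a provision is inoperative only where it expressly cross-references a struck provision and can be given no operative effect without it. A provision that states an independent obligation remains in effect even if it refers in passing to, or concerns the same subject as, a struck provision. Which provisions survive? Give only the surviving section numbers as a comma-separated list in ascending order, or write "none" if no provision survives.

Article 1 is struck. Article 3 has no operative effect of its own apart from Article 1 and is therefore inoperative. Article 7 does nothing except set the liquidated-damages amount by reference to Article 1; with Article 1 gone it has no independent effect and is inoperative. Article 4 mentions Article 7 but its own obligation stands independently of Article 7, so Article 4 is not affected. Article 6 declares Article 2 and Article 7 mutually dependent; since one of them has fallen, all of them are of no effect. That brings down Article 2 as well. The remainder continues in force under Article 6. Article 4, Article 5, Article 6, and Article 8 remain in effect.

4, 5, 6, 8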